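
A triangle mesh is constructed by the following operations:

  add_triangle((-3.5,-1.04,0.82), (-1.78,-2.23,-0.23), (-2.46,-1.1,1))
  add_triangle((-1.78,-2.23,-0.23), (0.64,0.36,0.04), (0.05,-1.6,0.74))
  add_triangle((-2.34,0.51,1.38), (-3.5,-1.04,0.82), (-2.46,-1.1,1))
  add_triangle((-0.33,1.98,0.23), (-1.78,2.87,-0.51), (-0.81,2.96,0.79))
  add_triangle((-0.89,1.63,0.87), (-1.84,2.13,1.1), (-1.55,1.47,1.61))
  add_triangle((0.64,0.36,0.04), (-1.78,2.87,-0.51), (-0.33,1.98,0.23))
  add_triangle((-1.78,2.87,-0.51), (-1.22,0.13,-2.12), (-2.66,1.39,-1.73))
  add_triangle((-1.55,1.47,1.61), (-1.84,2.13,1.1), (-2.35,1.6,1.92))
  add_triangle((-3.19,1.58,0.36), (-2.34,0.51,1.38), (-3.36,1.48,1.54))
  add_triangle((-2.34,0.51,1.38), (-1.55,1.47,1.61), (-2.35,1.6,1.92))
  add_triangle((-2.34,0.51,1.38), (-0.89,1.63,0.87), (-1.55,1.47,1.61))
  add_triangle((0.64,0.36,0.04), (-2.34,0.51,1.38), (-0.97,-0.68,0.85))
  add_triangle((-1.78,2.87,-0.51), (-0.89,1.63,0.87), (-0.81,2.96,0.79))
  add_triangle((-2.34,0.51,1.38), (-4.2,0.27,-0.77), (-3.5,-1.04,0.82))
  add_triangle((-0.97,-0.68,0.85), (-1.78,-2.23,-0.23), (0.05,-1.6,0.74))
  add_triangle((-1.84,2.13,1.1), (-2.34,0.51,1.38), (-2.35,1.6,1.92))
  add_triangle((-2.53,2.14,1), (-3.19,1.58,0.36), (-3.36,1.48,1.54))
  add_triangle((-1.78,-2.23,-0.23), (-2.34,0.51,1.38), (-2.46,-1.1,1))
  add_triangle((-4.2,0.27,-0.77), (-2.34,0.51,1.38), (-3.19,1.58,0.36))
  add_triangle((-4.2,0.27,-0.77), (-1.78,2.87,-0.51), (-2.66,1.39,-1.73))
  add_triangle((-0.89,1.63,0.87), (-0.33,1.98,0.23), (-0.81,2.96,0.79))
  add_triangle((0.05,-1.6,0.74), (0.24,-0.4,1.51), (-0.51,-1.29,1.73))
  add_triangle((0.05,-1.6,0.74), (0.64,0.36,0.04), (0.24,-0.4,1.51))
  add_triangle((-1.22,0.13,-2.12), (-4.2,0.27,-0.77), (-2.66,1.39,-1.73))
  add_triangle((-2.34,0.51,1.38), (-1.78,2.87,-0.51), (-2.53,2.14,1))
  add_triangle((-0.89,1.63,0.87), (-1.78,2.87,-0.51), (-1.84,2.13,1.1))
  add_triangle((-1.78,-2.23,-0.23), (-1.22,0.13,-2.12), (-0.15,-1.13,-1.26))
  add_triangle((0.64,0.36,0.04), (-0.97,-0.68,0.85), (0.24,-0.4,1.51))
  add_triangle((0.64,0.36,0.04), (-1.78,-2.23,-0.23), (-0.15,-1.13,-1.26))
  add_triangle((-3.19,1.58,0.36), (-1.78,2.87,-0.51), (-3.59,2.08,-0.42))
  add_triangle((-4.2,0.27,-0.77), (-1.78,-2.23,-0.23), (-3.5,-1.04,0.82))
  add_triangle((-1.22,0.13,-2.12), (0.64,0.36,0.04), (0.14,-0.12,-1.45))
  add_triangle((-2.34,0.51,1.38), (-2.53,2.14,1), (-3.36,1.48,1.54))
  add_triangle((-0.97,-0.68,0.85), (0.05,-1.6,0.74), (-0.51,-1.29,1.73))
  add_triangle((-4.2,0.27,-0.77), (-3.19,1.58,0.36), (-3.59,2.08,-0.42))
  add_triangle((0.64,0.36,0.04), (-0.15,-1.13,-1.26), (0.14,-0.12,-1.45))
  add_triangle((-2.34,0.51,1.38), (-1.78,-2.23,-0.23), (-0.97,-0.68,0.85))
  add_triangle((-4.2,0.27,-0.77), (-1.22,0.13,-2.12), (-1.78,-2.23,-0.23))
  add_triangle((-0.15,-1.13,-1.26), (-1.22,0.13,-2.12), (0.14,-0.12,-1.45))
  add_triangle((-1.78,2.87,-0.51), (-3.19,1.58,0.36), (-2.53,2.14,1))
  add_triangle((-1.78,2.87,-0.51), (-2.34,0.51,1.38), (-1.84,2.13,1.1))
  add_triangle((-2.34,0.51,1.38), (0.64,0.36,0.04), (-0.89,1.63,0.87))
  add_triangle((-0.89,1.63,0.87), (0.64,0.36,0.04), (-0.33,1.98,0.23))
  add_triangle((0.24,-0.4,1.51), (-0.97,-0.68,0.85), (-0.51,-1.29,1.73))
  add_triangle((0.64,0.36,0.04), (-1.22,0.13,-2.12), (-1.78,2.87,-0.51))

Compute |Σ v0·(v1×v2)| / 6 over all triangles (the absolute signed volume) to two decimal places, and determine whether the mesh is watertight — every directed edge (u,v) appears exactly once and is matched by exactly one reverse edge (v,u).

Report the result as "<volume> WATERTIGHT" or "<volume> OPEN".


26.32 OPEN

Per-triangle v0·(v1×v2)/6:
  t1: +0.5597
  t2: +0.1172
  t3: +0.4769
  t4: +0.2798
  t5: +0.1593
  t6: +0.1956
  t7: +0.9951
  t8: +0.1836
  t9: +0.2913
  t10: +0.0594
  t11: -0.2373
  t12: +0.1993
  t13: +0.4929
  t14: +1.9698
  t15: +0.5976
  t16: +0.3538
  t17: +0.6173
  t18: -0.3564
  t19: +1.5033
  t20: +2.2396
  t21: -0.0199
  t22: +0.2632
  t23: +0.2176
  t24: +1.5733
  t25: -0.4900
  t26: +0.3734
  t27: +1.1588
  t28: +0.0305
  t29: +0.1507
  t30: +0.7582
  t31: +2.3134
  t32: +0.1703
  t33: +0.1301
  t34: +0.2210
  t35: +0.9938
  t36: +0.1362
  t37: +0.7287
  t38: +3.1086
  t39: +0.3732
  t40: +1.0905
  t41: +1.0661
  t42: +0.1666
  t43: +0.1569
  t44: +0.1415
  t45: +0.8092
Σ = +26.3195 → |volume| = 26.32

Directed edges: 135 total; 3 unmatched, e.g. (-4.2,0.27,-0.77)→(-1.78,2.87,-0.51) → open.


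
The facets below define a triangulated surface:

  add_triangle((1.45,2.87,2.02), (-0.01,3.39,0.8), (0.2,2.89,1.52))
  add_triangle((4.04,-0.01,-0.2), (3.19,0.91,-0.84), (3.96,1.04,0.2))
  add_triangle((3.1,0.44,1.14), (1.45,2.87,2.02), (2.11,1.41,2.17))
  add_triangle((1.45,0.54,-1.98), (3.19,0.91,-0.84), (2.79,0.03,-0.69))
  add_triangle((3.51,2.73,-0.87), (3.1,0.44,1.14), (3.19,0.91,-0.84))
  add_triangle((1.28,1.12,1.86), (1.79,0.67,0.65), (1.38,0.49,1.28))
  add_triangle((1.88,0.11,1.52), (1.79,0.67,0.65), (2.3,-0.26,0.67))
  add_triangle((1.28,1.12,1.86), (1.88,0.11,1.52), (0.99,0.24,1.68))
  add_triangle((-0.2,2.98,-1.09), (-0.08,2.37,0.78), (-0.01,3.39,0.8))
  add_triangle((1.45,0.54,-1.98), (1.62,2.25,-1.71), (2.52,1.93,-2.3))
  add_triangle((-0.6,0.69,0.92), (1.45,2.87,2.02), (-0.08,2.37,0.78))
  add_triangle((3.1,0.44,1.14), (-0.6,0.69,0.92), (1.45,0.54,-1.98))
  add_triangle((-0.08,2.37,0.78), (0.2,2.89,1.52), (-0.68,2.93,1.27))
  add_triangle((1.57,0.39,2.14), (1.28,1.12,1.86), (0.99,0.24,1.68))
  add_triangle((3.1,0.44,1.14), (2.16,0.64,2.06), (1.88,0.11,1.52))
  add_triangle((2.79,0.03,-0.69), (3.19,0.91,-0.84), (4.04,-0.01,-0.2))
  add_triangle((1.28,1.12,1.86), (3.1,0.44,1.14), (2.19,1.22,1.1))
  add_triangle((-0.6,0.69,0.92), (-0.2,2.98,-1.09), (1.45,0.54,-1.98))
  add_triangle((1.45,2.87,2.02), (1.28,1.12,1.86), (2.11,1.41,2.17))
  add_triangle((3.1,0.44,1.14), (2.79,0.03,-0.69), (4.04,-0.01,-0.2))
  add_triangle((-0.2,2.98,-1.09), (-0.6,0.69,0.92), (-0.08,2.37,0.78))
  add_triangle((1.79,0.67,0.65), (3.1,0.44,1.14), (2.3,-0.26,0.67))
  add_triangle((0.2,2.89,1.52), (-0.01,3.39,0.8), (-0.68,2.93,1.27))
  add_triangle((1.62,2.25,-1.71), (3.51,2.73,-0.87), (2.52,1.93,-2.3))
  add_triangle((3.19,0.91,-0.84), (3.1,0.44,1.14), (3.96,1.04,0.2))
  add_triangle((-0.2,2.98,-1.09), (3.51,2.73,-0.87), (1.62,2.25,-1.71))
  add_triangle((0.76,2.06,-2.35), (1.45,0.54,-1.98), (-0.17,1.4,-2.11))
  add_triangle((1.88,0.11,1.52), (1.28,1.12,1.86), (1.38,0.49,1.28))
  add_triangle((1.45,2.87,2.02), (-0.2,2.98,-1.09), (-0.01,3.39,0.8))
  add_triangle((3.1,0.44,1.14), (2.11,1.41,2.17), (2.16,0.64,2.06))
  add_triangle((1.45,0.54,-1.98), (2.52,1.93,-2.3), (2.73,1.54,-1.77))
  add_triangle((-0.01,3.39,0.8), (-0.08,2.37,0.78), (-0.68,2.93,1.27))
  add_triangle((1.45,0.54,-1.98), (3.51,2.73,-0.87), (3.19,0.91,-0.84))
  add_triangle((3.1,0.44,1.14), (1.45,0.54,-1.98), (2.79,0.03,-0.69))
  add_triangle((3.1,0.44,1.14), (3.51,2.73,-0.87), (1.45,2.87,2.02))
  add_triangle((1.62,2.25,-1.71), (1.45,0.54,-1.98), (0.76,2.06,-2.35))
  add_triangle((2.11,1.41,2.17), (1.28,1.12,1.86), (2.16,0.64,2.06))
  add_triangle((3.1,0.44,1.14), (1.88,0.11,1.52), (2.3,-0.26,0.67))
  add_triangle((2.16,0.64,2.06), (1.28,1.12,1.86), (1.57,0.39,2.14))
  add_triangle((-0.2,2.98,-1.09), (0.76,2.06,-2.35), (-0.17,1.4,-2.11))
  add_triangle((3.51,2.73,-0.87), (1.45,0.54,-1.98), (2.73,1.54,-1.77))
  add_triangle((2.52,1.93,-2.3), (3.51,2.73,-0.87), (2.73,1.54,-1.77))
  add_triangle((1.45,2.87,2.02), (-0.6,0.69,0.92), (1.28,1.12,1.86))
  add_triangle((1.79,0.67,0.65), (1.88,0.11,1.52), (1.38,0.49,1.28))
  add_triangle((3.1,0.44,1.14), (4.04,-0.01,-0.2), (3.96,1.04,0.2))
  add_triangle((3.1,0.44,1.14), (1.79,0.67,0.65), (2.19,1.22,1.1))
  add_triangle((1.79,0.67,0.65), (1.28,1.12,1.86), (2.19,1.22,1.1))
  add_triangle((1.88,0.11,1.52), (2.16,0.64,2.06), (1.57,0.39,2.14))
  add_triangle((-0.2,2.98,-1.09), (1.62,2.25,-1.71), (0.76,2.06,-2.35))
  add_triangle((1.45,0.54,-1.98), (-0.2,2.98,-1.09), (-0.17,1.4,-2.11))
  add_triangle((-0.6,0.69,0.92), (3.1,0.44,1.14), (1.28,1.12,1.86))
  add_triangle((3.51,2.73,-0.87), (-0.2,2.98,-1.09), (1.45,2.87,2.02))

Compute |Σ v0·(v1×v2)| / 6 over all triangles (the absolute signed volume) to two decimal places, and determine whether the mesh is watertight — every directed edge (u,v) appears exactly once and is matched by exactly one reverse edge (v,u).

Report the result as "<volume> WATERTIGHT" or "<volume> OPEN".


25.25 OPEN

Per-triangle v0·(v1×v2)/6:
  t1: +0.5323
  t2: +0.7269
  t3: +1.0659
  t4: +0.6478
  t5: +1.8109
  t6: -0.1600
  t7: -0.3093
  t8: -0.2410
  t9: +0.0978
  t10: +0.3338
  t11: +0.6684
  t12: -1.2035
  t13: -0.1665
  t14: +0.0696
  t15: +0.2453
  t16: +0.3241
  t17: +0.5098
  t18: -0.3752
  t19: +0.3142
  t20: -0.1985
  t21: +0.4989
  t22: +0.0403
  t23: +0.3860
  t24: +0.9933
  t25: -0.2003
  t26: +1.7401
  t27: +0.5418
  t28: -0.0520
  t29: +1.3326
  t30: +0.4861
  t31: +0.3248
  t32: -0.0599
  t33: +1.4725
  t34: -0.7715
  t35: +4.6887
  t36: +0.7378
  t37: +0.1386
  t38: +0.2653
  t39: +0.1887
  t40: +0.7732
  t41: -0.1771
  t42: +0.5525
  t43: +0.6347
  t44: -0.1313
  t45: +0.7949
  t46: +0.0672
  t47: -0.1083
  t48: +0.1108
  t49: +1.0086
  t50: -1.2468
  t51: -0.0034
  t52: +5.5260
Σ = +25.2454 → |volume| = 25.25

Directed edges: 156 total; 6 unmatched, e.g. (0.2,2.89,1.52)→(1.45,2.87,2.02) → open.


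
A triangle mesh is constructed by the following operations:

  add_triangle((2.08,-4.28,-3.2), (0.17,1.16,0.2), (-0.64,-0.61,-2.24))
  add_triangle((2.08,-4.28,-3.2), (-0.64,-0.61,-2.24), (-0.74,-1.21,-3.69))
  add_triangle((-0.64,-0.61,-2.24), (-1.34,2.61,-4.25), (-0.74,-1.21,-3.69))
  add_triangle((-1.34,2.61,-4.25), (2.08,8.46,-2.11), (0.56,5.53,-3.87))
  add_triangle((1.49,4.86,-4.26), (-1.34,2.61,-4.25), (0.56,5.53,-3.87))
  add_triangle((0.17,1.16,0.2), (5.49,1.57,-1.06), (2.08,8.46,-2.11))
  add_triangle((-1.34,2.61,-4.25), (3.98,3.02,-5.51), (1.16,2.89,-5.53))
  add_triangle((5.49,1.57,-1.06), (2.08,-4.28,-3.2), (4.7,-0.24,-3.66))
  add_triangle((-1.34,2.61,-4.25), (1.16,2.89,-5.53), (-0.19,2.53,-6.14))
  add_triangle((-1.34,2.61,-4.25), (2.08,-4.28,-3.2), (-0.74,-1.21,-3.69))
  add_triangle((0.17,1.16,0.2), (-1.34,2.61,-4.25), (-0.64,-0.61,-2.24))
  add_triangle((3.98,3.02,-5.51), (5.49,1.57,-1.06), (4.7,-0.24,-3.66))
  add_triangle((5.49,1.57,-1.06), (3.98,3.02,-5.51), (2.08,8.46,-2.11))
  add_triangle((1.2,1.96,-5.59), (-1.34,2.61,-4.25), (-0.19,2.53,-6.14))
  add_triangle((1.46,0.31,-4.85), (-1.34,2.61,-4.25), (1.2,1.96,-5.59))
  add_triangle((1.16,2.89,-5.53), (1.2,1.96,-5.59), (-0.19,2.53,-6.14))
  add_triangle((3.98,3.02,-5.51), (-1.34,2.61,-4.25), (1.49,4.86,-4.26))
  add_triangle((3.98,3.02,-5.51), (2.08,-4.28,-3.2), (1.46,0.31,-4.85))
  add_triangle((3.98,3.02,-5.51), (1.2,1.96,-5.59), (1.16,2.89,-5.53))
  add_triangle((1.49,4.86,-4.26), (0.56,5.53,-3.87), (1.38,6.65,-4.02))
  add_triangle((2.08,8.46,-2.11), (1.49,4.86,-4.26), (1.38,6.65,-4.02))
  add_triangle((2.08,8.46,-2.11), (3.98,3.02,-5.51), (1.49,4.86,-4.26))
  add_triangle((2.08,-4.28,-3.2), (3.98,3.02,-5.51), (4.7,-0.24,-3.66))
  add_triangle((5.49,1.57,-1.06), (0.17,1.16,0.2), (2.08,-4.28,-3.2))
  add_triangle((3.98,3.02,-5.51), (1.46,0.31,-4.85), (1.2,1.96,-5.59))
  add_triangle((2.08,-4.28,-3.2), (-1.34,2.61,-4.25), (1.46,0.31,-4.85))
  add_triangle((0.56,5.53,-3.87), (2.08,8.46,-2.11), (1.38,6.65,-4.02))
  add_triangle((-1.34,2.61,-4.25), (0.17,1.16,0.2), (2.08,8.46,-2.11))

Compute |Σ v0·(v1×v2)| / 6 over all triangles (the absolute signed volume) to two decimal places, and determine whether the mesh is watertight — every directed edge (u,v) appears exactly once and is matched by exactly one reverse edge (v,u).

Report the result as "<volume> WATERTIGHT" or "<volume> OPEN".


Per-triangle v0·(v1×v2)/6:
  t1: -1.3795
  t2: +0.1706
  t3: +0.4324
  t4: +2.9019
  t5: +3.4988
  t6: +3.4128
  t7: +1.3012
  t8: +8.2215
  t9: +1.9259
  t10: +5.7326
  t11: -0.2106
  t12: +11.6121
  t13: +31.1816
  t14: -0.7820
  t15: +2.4810
  t16: +1.3267
  t17: +9.8171
  t18: +10.8229
  t19: +2.5059
  t20: +1.1422
  t21: +2.0784
  t22: +11.9338
  t23: +11.8716
  t24: -1.8072
  t25: +4.0484
  t26: +7.3845
  t27: +1.7669
  t28: +1.9518
Σ = +135.3433 → |volume| = 135.34

Directed edges: 84 total, each appears once with its reverse present → watertight.

135.34 WATERTIGHT


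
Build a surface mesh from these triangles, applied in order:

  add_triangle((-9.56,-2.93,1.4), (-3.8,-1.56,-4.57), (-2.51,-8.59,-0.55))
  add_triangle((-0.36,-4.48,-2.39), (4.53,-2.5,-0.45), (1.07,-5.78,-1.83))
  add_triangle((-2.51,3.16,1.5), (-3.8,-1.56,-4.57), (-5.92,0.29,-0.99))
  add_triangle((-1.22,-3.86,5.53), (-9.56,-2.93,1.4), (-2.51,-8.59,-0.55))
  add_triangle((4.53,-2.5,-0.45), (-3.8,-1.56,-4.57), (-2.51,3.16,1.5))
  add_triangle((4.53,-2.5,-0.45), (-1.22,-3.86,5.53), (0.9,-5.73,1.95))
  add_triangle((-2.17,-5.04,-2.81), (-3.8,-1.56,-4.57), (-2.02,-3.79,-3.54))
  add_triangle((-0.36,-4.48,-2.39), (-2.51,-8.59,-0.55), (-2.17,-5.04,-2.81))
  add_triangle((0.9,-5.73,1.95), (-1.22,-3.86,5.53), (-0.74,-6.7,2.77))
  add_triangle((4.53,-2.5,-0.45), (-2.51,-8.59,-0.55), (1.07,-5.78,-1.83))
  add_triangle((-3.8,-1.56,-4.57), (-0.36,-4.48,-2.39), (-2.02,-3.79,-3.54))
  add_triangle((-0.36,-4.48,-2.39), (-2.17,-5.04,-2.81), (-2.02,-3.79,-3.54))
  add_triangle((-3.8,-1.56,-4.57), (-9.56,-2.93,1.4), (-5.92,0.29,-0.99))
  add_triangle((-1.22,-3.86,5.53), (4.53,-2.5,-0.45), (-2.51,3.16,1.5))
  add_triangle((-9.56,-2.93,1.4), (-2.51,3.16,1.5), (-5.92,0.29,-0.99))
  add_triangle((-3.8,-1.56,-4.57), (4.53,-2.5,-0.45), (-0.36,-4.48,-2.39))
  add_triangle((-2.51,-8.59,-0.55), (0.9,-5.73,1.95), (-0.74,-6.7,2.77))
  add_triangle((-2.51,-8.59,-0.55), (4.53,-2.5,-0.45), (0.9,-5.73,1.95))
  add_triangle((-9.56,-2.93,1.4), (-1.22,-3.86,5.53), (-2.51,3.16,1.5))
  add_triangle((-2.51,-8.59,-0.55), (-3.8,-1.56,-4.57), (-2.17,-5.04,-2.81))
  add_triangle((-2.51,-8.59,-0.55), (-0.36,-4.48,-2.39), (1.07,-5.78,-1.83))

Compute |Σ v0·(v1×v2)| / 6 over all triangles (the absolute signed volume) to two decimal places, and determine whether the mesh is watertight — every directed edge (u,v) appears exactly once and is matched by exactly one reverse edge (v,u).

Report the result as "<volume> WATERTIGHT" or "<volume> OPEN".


327.17 OPEN

Per-triangle v0·(v1×v2)/6:
  t1: +63.3032
  t2: +3.4155
  t3: +8.4825
  t4: +71.7798
  t5: +3.1762
  t6: +14.3909
  t7: +2.5431
  t8: +5.4792
  t9: +6.3628
  t10: +9.8499
  t11: +0.6223
  t12: +1.8454
  t13: +18.3589
  t14: +11.5282
  t15: +15.4227
  t16: +10.7786
  t17: +7.7508
  t18: +18.5176
  t19: +39.7929
  t20: +7.4459
  t21: +6.3235
Σ = +327.1698 → |volume| = 327.17

Directed edges: 63 total; 3 unmatched, e.g. (-2.51,-8.59,-0.55)→(-1.22,-3.86,5.53) → open.


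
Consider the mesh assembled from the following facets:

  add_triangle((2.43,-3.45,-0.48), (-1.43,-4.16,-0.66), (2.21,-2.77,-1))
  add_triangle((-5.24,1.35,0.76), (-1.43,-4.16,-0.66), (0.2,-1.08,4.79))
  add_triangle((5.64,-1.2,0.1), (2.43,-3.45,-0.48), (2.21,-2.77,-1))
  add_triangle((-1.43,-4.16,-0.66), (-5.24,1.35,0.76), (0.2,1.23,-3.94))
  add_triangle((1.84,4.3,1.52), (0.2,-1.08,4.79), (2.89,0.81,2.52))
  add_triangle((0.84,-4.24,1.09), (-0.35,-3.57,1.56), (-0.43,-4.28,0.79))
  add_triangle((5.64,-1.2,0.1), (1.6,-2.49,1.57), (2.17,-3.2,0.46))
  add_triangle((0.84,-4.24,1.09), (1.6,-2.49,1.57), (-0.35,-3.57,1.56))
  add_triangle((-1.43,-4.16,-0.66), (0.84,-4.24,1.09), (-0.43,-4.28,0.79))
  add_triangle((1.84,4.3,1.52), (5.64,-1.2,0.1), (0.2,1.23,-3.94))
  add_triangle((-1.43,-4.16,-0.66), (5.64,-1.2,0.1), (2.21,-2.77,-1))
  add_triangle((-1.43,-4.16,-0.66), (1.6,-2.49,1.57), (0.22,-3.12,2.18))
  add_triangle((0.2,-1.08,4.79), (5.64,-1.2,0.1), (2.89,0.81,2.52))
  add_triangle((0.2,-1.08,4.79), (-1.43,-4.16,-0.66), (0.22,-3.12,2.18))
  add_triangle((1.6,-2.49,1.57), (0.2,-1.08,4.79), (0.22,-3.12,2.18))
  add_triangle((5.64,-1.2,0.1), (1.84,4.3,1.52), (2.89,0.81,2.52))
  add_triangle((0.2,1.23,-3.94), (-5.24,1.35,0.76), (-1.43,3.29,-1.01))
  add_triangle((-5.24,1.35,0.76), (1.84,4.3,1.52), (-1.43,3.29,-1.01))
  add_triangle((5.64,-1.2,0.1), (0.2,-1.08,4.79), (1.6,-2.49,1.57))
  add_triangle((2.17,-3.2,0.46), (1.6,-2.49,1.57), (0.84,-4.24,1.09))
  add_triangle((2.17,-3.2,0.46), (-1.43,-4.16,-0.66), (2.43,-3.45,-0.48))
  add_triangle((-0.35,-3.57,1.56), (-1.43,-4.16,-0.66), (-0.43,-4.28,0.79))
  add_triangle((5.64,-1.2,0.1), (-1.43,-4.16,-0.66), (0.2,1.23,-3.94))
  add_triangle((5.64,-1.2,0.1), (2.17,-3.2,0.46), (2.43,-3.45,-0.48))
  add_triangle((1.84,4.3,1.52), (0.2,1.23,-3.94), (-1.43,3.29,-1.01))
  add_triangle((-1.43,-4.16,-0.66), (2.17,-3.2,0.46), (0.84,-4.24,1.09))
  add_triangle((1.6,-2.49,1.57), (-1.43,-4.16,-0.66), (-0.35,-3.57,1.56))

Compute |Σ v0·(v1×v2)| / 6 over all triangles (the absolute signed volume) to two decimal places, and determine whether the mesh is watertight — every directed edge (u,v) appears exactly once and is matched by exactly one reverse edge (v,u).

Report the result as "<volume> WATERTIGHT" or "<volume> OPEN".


156.06 OPEN

Per-triangle v0·(v1×v2)/6:
  t1: +1.5529
  t2: +19.8374
  t3: +1.7342
  t4: +16.4381
  t5: +8.3670
  t6: +0.8118
  t7: +3.1164
  t8: +1.1970
  t9: +1.0675
  t10: +19.1702
  t11: -2.9889
  t12: +2.7940
  t13: +8.8185
  t14: +3.3865
  t15: +2.9999
  t16: +8.8950
  t17: +8.6164
  t18: +9.6350
  t19: +8.1681
  t20: +1.2930
  t21: +2.2733
  t22: +0.6417
  t23: +17.3079
  t24: +2.5086
  t25: +8.3891
  t26: +2.4549
  t27: -2.4257
Σ = +156.0601 → |volume| = 156.06

Directed edges: 81 total; 3 unmatched, e.g. (0.2,-1.08,4.79)→(-5.24,1.35,0.76) → open.


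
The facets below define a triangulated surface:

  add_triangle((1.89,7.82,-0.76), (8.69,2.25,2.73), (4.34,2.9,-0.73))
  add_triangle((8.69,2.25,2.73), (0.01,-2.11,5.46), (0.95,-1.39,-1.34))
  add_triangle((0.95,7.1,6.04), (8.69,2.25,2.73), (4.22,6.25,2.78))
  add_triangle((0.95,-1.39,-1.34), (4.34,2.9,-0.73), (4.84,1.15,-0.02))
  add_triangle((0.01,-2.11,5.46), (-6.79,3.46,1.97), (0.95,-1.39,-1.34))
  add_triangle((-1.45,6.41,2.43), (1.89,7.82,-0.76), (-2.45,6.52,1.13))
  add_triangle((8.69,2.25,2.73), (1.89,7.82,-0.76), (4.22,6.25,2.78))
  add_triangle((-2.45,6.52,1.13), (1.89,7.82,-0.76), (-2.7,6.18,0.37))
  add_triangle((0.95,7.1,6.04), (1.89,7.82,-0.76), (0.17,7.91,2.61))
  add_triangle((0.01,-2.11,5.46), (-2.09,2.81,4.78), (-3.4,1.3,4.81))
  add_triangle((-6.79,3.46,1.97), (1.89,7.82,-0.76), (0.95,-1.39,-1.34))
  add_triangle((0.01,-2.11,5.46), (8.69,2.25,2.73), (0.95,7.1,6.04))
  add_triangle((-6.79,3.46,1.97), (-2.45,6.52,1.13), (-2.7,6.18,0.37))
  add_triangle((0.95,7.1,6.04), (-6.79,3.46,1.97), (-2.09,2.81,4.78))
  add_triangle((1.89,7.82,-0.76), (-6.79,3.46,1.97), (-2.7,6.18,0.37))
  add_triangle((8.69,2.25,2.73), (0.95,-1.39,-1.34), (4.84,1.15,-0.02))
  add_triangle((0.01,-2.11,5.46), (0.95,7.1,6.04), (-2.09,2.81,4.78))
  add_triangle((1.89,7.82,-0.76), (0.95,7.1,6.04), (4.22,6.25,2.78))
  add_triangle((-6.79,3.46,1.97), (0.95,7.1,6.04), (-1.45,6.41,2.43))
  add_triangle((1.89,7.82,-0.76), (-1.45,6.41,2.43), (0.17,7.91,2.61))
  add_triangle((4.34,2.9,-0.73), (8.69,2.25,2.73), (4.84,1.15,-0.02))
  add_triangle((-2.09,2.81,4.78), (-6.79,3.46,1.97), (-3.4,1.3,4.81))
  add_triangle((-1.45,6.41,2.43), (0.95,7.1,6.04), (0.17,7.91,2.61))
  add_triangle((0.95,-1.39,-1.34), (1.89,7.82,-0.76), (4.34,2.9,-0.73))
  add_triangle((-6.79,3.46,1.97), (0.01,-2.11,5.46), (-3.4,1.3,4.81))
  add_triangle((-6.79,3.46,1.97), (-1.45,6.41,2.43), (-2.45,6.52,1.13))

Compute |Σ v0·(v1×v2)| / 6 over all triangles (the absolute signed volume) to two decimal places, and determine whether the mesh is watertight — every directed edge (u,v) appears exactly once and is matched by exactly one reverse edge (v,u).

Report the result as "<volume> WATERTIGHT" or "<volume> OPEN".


Per-triangle v0·(v1×v2)/6:
  t1: +18.7436
  t2: +17.9429
  t3: +28.4506
  t4: +2.9422
  t5: +8.1359
  t6: +9.1247
  t7: +25.5523
  t8: +4.5468
  t9: +11.9046
  t10: +8.4139
  t11: +10.7964
  t12: +71.7374
  t13: +4.7449
  t14: +23.3490
  t15: -2.9579
  t16: +3.4053
  t17: +21.9972
  t18: +27.1476
  t19: +23.2873
  t20: +6.2770
  t21: +4.2760
  t22: +9.5935
  t23: +8.0702
  t24: +6.2452
  t25: +6.4338
  t26: +9.2966
Σ = +369.4570 → |volume| = 369.46

Directed edges: 78 total, each appears once with its reverse present → watertight.

369.46 WATERTIGHT


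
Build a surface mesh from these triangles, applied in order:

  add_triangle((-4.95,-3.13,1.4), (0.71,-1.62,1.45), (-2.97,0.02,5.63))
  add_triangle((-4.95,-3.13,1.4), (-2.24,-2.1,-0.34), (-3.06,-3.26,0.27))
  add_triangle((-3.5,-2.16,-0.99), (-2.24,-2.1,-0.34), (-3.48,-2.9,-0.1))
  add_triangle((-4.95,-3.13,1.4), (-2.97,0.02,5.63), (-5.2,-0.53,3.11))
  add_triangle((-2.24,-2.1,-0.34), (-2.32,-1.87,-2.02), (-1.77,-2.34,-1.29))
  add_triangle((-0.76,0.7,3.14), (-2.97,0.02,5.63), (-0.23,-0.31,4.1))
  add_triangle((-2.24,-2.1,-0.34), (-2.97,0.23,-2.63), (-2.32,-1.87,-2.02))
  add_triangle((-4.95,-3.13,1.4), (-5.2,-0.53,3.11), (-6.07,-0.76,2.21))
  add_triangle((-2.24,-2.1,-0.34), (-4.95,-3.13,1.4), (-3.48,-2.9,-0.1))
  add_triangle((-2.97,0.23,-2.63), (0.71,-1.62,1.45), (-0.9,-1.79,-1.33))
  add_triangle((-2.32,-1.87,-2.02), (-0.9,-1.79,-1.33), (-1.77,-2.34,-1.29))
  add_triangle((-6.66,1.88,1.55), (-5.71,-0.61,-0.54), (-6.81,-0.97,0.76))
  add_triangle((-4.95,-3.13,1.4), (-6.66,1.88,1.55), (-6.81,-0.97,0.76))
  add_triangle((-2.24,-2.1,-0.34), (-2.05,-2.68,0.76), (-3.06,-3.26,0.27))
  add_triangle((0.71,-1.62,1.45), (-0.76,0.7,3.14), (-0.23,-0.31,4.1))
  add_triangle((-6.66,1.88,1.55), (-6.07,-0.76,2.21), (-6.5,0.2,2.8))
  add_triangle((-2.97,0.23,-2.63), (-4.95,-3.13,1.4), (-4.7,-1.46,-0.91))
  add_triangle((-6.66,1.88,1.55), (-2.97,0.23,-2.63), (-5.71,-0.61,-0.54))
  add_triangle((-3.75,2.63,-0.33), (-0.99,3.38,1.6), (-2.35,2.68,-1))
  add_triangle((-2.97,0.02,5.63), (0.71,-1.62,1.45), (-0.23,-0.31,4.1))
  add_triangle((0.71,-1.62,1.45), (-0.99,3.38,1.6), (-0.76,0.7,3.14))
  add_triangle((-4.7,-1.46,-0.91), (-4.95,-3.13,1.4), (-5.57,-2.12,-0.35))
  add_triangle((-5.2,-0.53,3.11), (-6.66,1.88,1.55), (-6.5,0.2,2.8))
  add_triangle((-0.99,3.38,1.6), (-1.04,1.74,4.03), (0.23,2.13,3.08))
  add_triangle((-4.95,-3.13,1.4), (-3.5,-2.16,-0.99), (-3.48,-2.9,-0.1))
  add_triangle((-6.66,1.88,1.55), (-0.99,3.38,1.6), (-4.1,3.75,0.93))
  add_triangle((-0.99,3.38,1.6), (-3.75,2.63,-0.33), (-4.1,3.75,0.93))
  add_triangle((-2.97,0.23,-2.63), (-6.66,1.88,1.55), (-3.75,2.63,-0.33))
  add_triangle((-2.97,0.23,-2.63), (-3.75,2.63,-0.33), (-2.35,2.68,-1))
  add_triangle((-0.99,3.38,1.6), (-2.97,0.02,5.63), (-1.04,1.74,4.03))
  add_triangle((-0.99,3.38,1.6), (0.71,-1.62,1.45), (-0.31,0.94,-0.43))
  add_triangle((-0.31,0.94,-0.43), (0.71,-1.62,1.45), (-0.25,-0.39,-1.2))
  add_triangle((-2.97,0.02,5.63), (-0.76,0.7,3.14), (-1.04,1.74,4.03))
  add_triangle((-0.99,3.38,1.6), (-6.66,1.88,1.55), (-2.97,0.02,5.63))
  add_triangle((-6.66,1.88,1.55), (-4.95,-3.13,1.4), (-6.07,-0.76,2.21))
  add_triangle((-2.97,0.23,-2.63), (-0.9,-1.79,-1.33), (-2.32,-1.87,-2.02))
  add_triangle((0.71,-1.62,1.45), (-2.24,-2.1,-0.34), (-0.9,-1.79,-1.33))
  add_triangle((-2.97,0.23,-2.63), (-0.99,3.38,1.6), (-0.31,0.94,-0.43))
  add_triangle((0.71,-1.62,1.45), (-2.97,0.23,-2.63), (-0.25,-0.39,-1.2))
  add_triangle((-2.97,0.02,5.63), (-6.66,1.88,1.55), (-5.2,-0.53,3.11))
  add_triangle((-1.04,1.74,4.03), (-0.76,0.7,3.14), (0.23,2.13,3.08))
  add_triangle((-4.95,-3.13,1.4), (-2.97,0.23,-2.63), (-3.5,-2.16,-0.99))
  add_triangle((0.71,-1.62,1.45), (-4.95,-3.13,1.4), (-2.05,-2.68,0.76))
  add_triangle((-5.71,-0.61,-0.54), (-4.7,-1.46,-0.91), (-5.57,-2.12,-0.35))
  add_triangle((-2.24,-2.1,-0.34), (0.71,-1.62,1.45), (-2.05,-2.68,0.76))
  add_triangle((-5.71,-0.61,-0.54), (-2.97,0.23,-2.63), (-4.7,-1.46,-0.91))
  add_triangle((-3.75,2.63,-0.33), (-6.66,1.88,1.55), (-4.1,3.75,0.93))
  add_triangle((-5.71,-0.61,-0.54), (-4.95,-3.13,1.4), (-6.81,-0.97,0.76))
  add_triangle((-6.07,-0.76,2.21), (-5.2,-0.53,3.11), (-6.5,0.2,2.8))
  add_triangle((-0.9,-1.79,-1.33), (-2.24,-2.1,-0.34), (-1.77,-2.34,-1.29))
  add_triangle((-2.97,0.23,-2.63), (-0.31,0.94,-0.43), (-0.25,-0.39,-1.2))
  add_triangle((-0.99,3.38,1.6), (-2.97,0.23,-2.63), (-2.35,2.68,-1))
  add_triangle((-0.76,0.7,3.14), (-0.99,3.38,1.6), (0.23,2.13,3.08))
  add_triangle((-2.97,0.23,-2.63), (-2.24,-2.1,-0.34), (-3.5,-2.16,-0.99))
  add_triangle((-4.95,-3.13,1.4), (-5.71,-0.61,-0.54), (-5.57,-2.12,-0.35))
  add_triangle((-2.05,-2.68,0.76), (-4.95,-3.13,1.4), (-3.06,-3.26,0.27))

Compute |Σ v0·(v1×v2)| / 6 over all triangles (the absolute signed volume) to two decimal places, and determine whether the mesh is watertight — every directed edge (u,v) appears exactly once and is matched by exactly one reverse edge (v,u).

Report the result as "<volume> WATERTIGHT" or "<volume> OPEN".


Per-triangle v0·(v1×v2)/6:
  t1: +10.7609
  t2: +0.7285
  t3: +0.2413
  t4: +8.3324
  t5: +0.5401
  t6: +1.5224
  t7: +1.6288
  t8: +3.0407
  t9: +0.0496
  t10: -1.1690
  t11: +0.2963
  t12: +3.9657
  t13: +4.9415
  t14: +0.0514
  t15: -0.0957
  t16: +2.0873
  t17: +0.4339
  t18: +6.9288
  t19: +2.4195
  t20: +2.4983
  t21: +1.0657
  t22: +0.1886
  t23: +0.5929
  t24: +2.1613
  t25: +1.1901
  t26: +4.0248
  t27: +1.2445
  t28: +6.6054
  t29: +2.4462
  t30: +3.6747
  t31: +0.0728
  t32: -0.0041
  t33: +0.7497
  t34: +18.2415
  t35: +3.3259
  t36: +0.5725
  t37: +1.4925
  t38: +1.3772
  t39: +0.9245
  t40: +9.2266
  t41: +0.4784
  t42: +3.2911
  t43: +1.5770
  t44: +0.8367
  t45: +0.5341
  t46: +2.3839
  t47: +3.4191
  t48: +3.0445
  t49: +1.1949
  t50: +0.0576
  t51: +0.4752
  t52: -1.2949
  t53: -1.9987
  t54: +0.3959
  t55: +2.2736
  t56: +0.8768
Σ = +125.9213 → |volume| = 125.92

Directed edges: 168 total, each appears once with its reverse present → watertight.

125.92 WATERTIGHT


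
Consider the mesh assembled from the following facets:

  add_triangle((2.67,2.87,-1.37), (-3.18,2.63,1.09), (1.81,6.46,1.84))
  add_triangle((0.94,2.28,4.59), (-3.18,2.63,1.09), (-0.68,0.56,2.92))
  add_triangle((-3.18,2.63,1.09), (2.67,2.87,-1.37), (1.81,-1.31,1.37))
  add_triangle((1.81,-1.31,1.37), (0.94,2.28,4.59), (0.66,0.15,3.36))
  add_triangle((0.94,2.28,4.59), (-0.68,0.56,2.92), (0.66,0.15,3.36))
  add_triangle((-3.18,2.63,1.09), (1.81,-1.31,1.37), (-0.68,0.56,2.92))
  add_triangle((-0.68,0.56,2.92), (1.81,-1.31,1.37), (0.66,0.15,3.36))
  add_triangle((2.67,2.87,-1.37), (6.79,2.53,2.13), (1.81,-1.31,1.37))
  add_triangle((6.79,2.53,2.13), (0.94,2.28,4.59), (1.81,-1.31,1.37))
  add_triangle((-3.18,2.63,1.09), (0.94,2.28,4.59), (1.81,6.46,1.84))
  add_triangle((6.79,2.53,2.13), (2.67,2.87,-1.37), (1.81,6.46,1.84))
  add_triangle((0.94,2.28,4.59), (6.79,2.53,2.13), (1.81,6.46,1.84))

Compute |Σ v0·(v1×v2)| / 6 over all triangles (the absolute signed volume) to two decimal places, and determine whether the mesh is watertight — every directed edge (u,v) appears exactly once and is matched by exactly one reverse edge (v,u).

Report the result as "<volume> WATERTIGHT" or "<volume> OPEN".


Per-triangle v0·(v1×v2)/6:
  t1: +8.5401
  t2: +4.3602
  t3: -5.4021
  t4: +1.8201
  t5: +1.4660
  t6: -0.2687
  t7: +0.5918
  t8: +3.2552
  t9: +11.3975
  t10: +16.7287
  t11: +17.1534
  t12: +25.3434
Σ = +84.9854 → |volume| = 84.99

Directed edges: 36 total, each appears once with its reverse present → watertight.

84.99 WATERTIGHT


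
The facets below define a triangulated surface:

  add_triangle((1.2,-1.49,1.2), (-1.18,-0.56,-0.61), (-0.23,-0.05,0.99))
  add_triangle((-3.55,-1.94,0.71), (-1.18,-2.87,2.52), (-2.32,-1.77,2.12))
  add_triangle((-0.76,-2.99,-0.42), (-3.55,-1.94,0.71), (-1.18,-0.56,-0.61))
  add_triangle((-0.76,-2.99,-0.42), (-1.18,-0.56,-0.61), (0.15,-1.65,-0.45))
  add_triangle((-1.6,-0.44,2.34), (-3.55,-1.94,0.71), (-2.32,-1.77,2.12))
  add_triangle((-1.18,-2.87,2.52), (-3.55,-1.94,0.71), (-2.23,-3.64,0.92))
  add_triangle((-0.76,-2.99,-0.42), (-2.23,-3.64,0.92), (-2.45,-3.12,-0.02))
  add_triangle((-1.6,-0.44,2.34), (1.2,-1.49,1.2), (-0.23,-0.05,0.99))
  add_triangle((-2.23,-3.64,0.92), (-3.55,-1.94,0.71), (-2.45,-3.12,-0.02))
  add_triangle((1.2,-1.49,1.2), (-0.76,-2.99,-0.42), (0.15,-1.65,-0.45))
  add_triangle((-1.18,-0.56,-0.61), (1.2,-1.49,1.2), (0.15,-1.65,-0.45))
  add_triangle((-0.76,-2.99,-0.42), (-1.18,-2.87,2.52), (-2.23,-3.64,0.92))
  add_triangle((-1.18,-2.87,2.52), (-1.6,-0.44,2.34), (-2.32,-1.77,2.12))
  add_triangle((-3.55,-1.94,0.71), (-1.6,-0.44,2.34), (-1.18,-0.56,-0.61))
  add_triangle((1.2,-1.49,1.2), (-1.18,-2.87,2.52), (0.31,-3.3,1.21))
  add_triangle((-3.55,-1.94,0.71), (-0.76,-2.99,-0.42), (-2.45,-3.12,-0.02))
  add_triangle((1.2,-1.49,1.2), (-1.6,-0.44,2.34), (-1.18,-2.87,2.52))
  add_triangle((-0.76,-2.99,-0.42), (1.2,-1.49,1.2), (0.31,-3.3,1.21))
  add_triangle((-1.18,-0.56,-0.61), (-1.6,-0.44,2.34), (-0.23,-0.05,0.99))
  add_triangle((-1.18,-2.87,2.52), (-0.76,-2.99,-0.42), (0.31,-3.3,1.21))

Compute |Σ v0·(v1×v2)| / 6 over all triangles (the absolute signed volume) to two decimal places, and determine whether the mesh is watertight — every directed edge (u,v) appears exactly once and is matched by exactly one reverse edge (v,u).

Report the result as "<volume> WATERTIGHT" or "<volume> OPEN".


Per-triangle v0·(v1×v2)/6:
  t1: -0.4559
  t2: +1.5016
  t3: +1.3175
  t4: +0.2636
  t5: +1.0258
  t6: +2.6481
  t7: +0.9099
  t8: +0.3277
  t9: +1.2302
  t10: +0.5716
  t11: -0.4099
  t12: +1.5793
  t13: +1.1039
  t14: +0.3188
  t15: +1.3768
  t16: -0.1741
  t17: +1.6204
  t18: +0.5098
  t19: -0.0328
  t20: +2.0492
Σ = +17.2814 → |volume| = 17.28

Directed edges: 60 total, each appears once with its reverse present → watertight.

17.28 WATERTIGHT


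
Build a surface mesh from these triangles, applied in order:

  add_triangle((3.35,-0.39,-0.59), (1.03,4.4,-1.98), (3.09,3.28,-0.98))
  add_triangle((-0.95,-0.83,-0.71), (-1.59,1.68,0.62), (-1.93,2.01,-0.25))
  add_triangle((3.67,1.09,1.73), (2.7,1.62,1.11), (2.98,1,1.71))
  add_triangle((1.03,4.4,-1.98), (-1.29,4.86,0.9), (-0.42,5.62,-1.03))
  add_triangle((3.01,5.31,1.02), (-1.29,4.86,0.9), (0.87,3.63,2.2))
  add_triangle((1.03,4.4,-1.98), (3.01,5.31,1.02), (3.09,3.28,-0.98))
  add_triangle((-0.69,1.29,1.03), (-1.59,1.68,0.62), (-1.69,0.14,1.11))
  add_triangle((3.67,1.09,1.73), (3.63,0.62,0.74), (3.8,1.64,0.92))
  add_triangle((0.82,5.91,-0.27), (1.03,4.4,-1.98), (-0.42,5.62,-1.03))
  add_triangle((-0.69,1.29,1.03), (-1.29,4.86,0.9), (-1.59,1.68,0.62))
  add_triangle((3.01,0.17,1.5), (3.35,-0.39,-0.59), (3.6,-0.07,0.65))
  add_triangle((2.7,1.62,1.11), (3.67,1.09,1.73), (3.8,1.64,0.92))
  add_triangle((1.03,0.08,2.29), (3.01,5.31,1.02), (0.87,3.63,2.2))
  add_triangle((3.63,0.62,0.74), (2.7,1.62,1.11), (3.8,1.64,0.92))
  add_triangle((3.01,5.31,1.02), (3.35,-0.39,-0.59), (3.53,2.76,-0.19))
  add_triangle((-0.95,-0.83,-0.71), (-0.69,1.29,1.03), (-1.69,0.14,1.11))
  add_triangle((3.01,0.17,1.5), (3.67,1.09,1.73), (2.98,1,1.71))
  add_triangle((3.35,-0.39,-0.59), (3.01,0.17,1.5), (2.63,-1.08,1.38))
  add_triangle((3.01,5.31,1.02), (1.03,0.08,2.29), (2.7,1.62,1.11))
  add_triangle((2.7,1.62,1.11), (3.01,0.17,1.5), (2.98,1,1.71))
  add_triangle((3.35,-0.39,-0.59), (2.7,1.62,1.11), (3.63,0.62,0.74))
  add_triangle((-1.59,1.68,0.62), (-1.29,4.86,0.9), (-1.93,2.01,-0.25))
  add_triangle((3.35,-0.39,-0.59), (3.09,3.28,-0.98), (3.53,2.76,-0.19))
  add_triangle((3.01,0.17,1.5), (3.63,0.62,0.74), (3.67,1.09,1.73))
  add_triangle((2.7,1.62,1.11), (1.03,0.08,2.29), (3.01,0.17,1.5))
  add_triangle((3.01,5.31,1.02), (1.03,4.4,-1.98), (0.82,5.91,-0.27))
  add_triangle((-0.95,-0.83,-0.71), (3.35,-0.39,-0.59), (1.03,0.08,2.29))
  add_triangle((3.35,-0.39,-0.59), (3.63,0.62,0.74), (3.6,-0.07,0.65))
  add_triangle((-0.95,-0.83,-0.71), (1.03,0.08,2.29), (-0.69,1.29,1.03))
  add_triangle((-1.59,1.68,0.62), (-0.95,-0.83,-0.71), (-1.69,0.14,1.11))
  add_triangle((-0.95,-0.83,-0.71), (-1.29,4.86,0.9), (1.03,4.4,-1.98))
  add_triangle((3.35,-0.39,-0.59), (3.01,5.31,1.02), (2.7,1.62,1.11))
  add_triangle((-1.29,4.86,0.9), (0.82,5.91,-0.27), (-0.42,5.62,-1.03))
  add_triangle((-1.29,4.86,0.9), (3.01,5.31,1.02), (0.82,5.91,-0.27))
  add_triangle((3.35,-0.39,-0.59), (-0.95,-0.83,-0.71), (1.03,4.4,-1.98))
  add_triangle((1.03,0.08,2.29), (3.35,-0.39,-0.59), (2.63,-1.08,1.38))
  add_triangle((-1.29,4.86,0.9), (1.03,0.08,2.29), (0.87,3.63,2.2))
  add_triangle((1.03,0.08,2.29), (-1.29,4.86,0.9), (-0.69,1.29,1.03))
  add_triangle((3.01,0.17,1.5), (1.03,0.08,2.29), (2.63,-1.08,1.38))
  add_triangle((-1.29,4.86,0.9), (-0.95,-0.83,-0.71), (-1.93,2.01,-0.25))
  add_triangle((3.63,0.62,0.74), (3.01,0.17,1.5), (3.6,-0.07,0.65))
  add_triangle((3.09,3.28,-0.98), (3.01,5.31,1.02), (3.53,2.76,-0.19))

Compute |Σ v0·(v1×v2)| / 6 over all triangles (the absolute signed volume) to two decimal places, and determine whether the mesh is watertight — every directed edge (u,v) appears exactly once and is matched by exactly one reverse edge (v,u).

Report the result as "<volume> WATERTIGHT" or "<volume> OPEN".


61.65 WATERTIGHT

Per-triangle v0·(v1×v2)/6:
  t1: +2.5553
  t2: +0.4788
  t3: +0.1642
  t4: -1.2604
  t5: +5.4146
  t6: +5.1634
  t7: +0.3989
  t8: +0.5479
  t9: +2.4219
  t10: +0.6462
  t11: +0.0226
  t12: +0.3851
  t13: +3.7004
  t14: -0.2336
  t15: +1.3801
  t16: -0.3156
  t17: +0.1409
  t18: +1.4127
  t19: +2.8905
  t20: -0.2639
  t21: +0.5667
  t22: +0.9260
  t23: +1.6488
  t24: +0.4528
  t25: +1.3106
  t26: +4.5051
  t27: +1.2000
  t28: +0.4786
  t29: +0.6563
  t30: +0.6903
  t31: +3.6397
  t32: +3.3368
  t33: +2.8221
  t34: +4.9553
  t35: +3.1586
  t36: -1.2735
  t37: +2.0781
  t38: +1.3142
  t39: +1.0958
  t40: +0.0394
  t41: +0.3847
  t42: +2.0162
Σ = +61.6527 → |volume| = 61.65

Directed edges: 126 total, each appears once with its reverse present → watertight.


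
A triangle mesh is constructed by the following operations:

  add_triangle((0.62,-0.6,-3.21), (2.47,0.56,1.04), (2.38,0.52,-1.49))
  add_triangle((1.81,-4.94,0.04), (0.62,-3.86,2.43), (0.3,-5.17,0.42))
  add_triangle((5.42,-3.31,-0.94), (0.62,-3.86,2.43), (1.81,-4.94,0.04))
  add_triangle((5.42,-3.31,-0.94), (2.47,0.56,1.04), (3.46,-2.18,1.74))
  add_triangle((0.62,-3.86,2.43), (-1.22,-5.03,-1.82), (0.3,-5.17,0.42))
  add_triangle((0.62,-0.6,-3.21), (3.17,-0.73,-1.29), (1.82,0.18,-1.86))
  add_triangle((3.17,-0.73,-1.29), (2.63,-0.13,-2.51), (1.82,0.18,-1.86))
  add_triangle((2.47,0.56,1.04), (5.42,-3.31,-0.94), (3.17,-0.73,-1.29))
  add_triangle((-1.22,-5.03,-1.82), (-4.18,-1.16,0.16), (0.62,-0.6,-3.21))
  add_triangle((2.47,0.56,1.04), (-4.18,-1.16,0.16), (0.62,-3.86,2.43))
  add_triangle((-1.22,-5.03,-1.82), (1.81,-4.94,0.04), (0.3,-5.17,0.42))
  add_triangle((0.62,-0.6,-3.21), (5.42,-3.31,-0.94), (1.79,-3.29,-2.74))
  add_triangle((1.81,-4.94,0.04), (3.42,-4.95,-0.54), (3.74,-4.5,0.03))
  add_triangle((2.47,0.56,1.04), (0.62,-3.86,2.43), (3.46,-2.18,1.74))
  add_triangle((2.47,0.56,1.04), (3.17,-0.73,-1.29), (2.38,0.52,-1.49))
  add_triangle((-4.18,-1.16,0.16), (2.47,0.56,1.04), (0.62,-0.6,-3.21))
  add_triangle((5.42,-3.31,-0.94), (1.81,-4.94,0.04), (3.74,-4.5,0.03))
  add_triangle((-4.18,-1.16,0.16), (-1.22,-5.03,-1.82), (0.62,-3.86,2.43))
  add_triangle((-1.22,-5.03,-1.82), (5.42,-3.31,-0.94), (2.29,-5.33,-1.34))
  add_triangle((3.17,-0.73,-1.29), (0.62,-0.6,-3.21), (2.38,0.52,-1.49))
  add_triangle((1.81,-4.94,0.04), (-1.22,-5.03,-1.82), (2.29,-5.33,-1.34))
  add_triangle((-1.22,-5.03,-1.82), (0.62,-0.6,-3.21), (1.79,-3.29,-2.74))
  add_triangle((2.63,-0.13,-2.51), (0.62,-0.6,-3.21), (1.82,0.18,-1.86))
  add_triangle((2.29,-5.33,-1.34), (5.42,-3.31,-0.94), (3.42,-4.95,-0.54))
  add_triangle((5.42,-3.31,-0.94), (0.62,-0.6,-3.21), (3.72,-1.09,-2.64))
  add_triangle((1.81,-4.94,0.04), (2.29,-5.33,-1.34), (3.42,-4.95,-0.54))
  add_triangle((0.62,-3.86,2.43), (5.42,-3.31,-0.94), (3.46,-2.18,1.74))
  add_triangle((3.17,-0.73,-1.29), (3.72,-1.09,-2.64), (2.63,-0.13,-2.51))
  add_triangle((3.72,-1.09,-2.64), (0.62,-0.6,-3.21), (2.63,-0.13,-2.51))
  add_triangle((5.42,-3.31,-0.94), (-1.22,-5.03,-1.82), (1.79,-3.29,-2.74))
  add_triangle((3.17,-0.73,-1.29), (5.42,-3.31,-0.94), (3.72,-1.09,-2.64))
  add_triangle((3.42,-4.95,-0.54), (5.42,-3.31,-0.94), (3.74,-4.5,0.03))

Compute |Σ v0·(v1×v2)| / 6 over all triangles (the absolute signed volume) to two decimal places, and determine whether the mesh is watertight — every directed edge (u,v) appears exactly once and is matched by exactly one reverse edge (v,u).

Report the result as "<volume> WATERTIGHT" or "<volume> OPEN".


Per-triangle v0·(v1×v2)/6:
  t1: -0.7318
  t2: +2.9013
  t3: +7.6769
  t4: +4.4612
  t5: +1.9967
  t6: -1.2066
  t7: +0.1744
  t8: +2.9827
  t9: +9.4099
  t10: +2.9725
  t11: +3.3960
  t12: +5.6710
  t13: +0.9903
  t14: +2.1806
  t15: +1.4651
  t16: -0.8887
  t17: -1.6423
  t18: +13.2633
  t19: +2.2965
  t20: +1.7950
  t21: +4.0046
  t22: +5.4989
  t23: +0.3405
  t24: +2.6258
  t25: +3.7110
  t26: +1.6683
  t27: +7.2056
  t28: +0.4605
  t29: +1.2671
  t30: +8.6429
  t31: +1.3828
  t32: +1.6478
Σ = +97.6195 → |volume| = 97.62

Directed edges: 96 total, each appears once with its reverse present → watertight.

97.62 WATERTIGHT


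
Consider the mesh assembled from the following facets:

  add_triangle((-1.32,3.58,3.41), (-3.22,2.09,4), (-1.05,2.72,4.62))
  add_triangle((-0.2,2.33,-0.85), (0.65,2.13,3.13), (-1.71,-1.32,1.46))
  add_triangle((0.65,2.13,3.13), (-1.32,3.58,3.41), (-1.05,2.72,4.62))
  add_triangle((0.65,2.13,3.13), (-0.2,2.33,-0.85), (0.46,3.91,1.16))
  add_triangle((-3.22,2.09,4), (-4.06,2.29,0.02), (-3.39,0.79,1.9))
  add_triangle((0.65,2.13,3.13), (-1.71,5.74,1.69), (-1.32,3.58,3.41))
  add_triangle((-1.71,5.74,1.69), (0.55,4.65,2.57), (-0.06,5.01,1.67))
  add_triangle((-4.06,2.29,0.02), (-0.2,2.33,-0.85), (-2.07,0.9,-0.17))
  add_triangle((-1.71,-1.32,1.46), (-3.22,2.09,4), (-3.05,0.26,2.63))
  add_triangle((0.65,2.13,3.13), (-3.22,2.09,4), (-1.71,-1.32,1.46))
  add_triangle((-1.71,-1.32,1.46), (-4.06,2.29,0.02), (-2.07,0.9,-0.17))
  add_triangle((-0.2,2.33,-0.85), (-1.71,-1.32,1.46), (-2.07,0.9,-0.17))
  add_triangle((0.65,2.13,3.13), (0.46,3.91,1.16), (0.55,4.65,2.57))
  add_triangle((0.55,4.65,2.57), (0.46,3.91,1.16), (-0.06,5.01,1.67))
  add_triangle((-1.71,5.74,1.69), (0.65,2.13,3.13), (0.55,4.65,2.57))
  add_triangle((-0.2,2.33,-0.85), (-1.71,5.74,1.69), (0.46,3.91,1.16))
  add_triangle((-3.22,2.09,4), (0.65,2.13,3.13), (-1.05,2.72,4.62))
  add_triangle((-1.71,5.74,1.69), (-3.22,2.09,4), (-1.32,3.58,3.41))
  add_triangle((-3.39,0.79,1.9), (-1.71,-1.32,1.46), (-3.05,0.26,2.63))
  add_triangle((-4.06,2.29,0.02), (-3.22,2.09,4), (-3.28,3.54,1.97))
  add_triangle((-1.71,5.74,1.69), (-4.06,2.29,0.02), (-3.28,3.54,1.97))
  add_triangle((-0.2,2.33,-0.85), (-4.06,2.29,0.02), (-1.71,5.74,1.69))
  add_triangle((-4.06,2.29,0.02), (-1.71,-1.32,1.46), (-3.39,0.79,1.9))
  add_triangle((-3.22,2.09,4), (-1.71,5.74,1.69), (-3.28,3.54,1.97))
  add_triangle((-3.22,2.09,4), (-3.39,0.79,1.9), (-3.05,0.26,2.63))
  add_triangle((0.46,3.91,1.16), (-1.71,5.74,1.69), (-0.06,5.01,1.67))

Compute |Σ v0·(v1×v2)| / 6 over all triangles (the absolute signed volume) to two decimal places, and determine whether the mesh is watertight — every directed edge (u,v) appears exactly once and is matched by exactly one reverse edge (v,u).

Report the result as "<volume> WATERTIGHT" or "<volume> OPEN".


Per-triangle v0·(v1×v2)/6:
  t1: +2.9091
  t2: -3.0828
  t3: +1.7688
  t4: -0.3707
  t5: +3.3740
  t6: +3.5021
  t7: +1.2849
  t8: +0.4244
  t9: +0.8982
  t10: +4.2250
  t11: +0.5414
  t12: -0.6451
  t13: +0.3051
  t14: +0.5042
  t15: +3.1581
  t16: +2.3918
  t17: -0.2333
  t18: +5.0333
  t19: +0.7661
  t20: +4.1940
  t21: +4.3907
  t22: +5.2728
  t23: +1.8091
  t24: +4.9006
  t25: +1.2559
  t26: +0.2909
Σ = +48.8684 → |volume| = 48.87

Directed edges: 78 total, each appears once with its reverse present → watertight.

48.87 WATERTIGHT


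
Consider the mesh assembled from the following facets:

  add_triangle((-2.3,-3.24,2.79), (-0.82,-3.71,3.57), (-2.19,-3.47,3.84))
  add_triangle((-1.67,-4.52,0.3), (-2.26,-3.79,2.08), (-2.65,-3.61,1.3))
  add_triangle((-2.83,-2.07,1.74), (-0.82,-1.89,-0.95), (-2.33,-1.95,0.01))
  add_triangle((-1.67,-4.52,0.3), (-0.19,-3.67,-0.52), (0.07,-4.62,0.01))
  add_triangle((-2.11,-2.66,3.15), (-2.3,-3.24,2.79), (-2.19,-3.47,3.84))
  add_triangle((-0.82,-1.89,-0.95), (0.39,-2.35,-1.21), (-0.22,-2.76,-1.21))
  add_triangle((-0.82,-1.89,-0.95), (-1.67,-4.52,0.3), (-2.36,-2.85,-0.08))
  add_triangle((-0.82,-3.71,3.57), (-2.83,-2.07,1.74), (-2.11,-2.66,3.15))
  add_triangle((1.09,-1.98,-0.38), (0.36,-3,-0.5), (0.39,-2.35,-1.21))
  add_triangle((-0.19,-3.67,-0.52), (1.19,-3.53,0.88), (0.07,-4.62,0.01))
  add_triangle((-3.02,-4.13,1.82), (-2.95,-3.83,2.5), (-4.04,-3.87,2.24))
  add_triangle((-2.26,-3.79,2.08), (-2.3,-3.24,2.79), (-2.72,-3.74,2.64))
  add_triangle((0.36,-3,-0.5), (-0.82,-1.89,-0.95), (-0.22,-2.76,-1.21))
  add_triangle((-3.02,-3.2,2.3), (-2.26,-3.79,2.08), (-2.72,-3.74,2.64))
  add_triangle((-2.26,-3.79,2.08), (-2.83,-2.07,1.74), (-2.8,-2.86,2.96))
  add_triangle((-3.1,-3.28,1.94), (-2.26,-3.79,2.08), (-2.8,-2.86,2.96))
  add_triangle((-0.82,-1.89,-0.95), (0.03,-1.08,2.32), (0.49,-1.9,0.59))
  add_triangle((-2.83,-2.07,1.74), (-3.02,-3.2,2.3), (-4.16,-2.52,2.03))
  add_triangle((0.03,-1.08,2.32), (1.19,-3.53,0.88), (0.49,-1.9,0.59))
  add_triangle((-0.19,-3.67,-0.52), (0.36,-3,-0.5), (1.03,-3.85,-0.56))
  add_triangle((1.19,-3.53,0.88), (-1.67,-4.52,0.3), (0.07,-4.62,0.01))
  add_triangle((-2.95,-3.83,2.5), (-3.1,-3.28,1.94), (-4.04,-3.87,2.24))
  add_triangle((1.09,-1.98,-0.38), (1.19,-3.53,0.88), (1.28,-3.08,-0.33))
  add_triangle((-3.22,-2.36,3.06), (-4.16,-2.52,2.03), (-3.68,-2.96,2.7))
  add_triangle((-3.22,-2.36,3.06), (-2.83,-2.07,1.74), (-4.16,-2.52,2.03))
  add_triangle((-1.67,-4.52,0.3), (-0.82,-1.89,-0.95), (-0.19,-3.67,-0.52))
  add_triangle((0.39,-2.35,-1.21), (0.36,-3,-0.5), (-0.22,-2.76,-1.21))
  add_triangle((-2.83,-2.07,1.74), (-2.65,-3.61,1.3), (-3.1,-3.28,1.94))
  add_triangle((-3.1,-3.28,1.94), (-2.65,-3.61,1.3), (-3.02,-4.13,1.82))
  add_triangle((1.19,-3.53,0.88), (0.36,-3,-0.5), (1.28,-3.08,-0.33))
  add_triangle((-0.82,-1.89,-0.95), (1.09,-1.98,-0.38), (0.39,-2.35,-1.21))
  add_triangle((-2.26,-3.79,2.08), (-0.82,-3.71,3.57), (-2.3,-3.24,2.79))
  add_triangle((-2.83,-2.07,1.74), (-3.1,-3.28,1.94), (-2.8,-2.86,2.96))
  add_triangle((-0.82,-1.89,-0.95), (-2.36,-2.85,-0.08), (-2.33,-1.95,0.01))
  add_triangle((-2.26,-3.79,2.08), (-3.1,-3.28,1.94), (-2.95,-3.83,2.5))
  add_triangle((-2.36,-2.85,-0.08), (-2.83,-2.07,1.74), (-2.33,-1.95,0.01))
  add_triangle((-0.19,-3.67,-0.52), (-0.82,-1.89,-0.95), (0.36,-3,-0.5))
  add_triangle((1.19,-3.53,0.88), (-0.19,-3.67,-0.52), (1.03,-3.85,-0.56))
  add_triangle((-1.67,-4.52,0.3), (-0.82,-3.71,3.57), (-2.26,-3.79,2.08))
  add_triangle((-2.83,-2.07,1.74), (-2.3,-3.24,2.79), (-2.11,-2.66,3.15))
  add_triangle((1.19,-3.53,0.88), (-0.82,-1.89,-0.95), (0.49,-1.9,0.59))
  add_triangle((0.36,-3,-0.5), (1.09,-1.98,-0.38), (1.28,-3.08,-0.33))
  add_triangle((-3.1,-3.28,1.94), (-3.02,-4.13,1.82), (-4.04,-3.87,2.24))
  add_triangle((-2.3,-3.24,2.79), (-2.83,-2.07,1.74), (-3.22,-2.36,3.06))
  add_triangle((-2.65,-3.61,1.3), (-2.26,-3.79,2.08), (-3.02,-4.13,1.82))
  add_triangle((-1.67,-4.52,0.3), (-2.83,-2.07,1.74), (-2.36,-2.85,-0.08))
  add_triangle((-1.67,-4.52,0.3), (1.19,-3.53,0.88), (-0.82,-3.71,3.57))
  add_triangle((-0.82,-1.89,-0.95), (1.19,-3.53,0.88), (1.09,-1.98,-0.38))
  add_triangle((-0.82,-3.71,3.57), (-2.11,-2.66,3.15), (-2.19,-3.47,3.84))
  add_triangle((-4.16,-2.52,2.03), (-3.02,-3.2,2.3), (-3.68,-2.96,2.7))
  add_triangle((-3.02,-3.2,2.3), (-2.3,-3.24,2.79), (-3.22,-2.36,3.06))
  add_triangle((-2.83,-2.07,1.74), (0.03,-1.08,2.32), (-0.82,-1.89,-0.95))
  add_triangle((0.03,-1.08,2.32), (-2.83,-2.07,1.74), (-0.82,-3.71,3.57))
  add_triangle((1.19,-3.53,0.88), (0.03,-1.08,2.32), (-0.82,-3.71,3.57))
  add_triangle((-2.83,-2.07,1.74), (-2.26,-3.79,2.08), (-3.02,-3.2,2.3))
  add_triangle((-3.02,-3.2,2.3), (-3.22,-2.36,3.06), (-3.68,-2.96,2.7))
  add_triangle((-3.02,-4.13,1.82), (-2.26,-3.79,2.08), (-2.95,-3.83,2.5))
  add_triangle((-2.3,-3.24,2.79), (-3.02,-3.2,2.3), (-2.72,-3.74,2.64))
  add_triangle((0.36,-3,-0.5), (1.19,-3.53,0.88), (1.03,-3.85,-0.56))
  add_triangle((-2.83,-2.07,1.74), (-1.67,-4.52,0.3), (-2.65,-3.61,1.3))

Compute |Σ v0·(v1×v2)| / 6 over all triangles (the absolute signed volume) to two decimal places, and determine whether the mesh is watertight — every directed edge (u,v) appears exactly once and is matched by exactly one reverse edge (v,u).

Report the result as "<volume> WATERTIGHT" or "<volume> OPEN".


Per-triangle v0·(v1×v2)/6:
  t1: +0.7790
  t2: +1.1262
  t3: -0.6972
  t4: +0.7616
  t5: +0.2288
  t6: +0.0876
  t7: +1.0342
  t8: -1.1031
  t9: +0.3461
  t10: +0.2970
  t11: +0.6216
  t12: +0.1765
  t13: +0.2175
  t14: +0.2443
  t15: -0.9838
  t16: +0.9081
  t17: -0.9426
  t18: -0.1374
  t19: -0.1587
  t20: +0.0518
  t21: +1.4217
  t22: -0.0311
  t23: +0.1487
  t24: +0.4976
  t25: -0.2652
  t26: +1.0146
  t27: +0.2660
  t28: +0.1841
  t29: +0.1439
  t30: +0.5981
  t31: -0.2908
  t32: +1.2464
  t33: +0.5784
  t34: +0.2818
  t35: -0.2288
  t36: +0.5766
  t37: +0.2481
  t38: +1.0500
  t39: +2.9112
  t40: +0.6365
  t41: -0.2256
  t42: +0.1009
  t43: -0.1538
  t44: -0.7906
  t45: +0.0995
  t46: +1.9967
  t47: +5.9774
  t48: -1.1022
  t49: +0.0480
  t50: +0.4406
  t51: +0.7954
  t52: -2.1789
  t53: +1.8370
  t54: +1.9784
  t55: +0.1239
  t56: +0.3417
  t57: +0.3280
  t58: +0.2186
  t59: -0.3857
  t60: +0.0607
Σ = +23.3556 → |volume| = 23.36

Directed edges: 180 total, each appears once with its reverse present → watertight.

23.36 WATERTIGHT
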